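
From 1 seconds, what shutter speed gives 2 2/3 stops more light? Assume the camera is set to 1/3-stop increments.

Shutter speed: 1 → 1.3 → 1.6 → 2 → 2.5 → 3.2 → 4 → 5 → 6 — 2 2/3 stops slower (brighter).

6 s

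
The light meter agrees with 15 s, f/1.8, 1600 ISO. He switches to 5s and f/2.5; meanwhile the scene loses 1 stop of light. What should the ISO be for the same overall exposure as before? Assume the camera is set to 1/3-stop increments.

ISO 20000

Scene light: 1 stop darker.
Shutter speed: 15 → 13 → 10 → 8 → 6 → 5 — 1 2/3 stops shorter (darker).
Aperture: f/1.8 → f/2 → f/2.2 → f/2.5 — 1 stop narrower (darker).
Net so far: 3 2/3 stops darker. ISO: 1600 → 2000 → 2500 → 3200 → 4000 → 5000 → 6400 → 8000 → 10000 → 12800 → 16000 → 20000.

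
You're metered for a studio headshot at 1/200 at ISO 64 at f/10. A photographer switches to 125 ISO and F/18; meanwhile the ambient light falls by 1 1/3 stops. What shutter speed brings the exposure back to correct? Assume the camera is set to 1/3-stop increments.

Scene light: 1 1/3 stops darker.
ISO: 64 → 80 → 100 → 125 — 1 stop higher (brighter).
Aperture: f/10 → f/11 → f/13 → f/14 → f/16 → f/18 — 1 2/3 stops smaller aperture (darker).
Net so far: 2 stops darker. Shutter speed: 1/200 → 1/160 → 1/125 → 1/100 → 1/80 → 1/60 → 1/50.

1/50s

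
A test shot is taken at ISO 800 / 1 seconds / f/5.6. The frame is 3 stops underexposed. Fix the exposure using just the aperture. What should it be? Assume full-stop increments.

f/2

Underexposed by 3 stops → need 3 stops brighter.
Aperture: f/5.6 → f/4 → f/2.8 → f/2.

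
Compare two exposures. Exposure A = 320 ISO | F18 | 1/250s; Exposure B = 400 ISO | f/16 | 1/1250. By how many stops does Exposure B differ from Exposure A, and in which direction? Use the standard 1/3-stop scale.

1 2/3 stops darker

Aperture: f/18 → f/16 — 1/3 stop larger aperture (brighter).
Shutter speed: 1/250 → 1/320 → 1/400 → 1/500 → 1/640 → 1/800 → 1/1000 → 1/1250 — 2 1/3 stops faster (darker).
ISO: 320 → 400 — 1/3 stop higher (brighter).
Net: +1/3 −2 1/3 +1/3 = −1 2/3 stops.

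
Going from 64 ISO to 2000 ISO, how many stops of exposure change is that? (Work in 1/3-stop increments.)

5 stops

64 → 80 → 100 → 125 → 160 → 200 → 250 → 320 → 400 → 500 → 640 → 800 → 1000 → 1250 → 1600 → 2000 — count the steps: 15 third-stops = 5 stops.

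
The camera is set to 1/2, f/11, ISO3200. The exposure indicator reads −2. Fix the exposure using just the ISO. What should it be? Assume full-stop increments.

ISO 12800

Underexposed by 2 stops → need 2 stops brighter.
ISO: 3200 → 6400 → 12800.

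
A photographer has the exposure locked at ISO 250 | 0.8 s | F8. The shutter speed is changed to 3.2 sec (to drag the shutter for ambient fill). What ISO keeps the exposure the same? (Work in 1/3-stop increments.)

ISO 64

Shutter speed: 0.8 → 1 → 1.3 → 1.6 → 2 → 2.5 → 3.2 — 2 stops longer (brighter).
Need 2 stops darker from the ISO: 250 → 200 → 160 → 125 → 100 → 80 → 64.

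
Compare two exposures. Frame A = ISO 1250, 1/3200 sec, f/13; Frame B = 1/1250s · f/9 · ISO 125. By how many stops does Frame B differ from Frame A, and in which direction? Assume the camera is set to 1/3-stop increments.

Aperture: f/13 → f/11 → f/10 → f/9 — 1 stop larger aperture (brighter).
Shutter speed: 1/3200 → 1/2500 → 1/2000 → 1/1600 → 1/1250 — 1 1/3 stops longer (brighter).
ISO: 1250 → 1000 → 800 → 640 → 500 → 400 → 320 → 250 → 200 → 160 → 125 — 3 1/3 stops lower (darker).
Net: +1 +1 1/3 −3 1/3 = −1 stop.

1 stop darker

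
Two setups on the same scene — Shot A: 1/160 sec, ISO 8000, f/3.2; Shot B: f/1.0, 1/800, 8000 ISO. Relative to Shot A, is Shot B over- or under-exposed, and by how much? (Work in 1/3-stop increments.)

1 stop brighter

Aperture: f/3.2 → f/2.8 → f/2.5 → f/2.2 → f/2 → f/1.8 → f/1.6 → f/1.4 → f/1.2 → f/1.1 → f/1.0 — 3 1/3 stops opened up (brighter).
Shutter speed: 1/160 → 1/200 → 1/250 → 1/320 → 1/400 → 1/500 → 1/640 → 1/800 — 2 1/3 stops shorter (darker).
ISO: unchanged.
Net: +3 1/3 −2 1/3 = +1 stop.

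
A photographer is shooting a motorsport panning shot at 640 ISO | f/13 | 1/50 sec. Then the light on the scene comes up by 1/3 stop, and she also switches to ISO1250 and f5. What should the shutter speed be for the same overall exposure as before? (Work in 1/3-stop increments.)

Scene light: 1/3 stop brighter.
ISO: 640 → 800 → 1000 → 1250 — 1 stop higher (brighter).
Aperture: f/13 → f/11 → f/10 → f/9 → f/8 → f/7.1 → f/6.3 → f/5.6 → f/5 — 2 2/3 stops wider (brighter).
Net so far: 4 stops brighter. Shutter speed: 1/50 → 1/60 → 1/80 → 1/100 → 1/125 → 1/160 → 1/200 → 1/250 → 1/320 → 1/400 → 1/500 → 1/640 → 1/800.

1/800s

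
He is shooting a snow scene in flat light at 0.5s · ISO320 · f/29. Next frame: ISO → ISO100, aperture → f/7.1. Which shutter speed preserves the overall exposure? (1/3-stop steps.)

ISO: 320 → 250 → 200 → 160 → 125 → 100 — 1 2/3 stops dropped (darker).
Aperture: f/29 → f/25 → f/22 → f/20 → f/18 → f/16 → f/14 → f/13 → f/11 → f/10 → f/9 → f/8 → f/7.1 — 4 stops wider (brighter).
Net change so far: 2 1/3 stops brighter. Offset with the shutter speed: 0.5 → 0.4 → 0.3 → 1/4 → 1/5 → 1/6 → 1/8 → 1/10.

1/10s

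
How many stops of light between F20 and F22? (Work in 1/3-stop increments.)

f/20 → f/22 — count the steps: 1 third-stops = 1/3 stop.

1/3 stop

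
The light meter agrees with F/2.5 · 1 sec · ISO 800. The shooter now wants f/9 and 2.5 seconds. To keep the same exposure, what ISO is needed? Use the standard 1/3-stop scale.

ISO 4000

Aperture: f/2.5 → f/2.8 → f/3.2 → f/3.5 → f/4 → f/4.5 → f/5 → f/5.6 → f/6.3 → f/7.1 → f/8 → f/9 — 3 2/3 stops stopped down (darker).
Shutter speed: 1 → 1.3 → 1.6 → 2 → 2.5 — 1 1/3 stops longer (brighter).
Net change so far: 2 1/3 stops darker. Offset with the ISO: 800 → 1000 → 1250 → 1600 → 2000 → 2500 → 3200 → 4000.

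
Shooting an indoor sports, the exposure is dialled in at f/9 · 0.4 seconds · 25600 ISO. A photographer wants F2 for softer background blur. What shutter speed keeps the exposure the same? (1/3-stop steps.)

1/50s

Aperture: f/9 → f/8 → f/7.1 → f/6.3 → f/5.6 → f/5 → f/4.5 → f/4 → f/3.5 → f/3.2 → f/2.8 → f/2.5 → f/2.2 → f/2 — 4 1/3 stops opened up (brighter).
Need 4 1/3 stops darker from the shutter speed: 0.4 → 0.3 → 1/4 → 1/5 → 1/6 → 1/8 → 1/10 → 1/13 → 1/15 → 1/20 → 1/25 → 1/30 → 1/40 → 1/50.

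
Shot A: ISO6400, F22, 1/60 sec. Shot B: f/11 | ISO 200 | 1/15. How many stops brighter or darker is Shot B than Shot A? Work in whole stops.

Aperture: f/22 → f/16 → f/11 — 2 stops opened up (brighter).
Shutter speed: 1/60 → 1/30 → 1/15 — 2 stops slower (brighter).
ISO: 6400 → 3200 → 1600 → 800 → 400 → 200 — 5 stops dropped (darker).
Net: +2 +2 −5 = −1 stop.

1 stop darker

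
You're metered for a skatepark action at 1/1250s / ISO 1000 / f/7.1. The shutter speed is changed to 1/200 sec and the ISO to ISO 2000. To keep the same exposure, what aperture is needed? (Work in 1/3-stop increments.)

Shutter speed: 1/1250 → 1/1000 → 1/800 → 1/640 → 1/500 → 1/400 → 1/320 → 1/250 → 1/200 — 2 2/3 stops longer (brighter).
ISO: 1000 → 1250 → 1600 → 2000 — 1 stop higher (brighter).
Net change so far: 3 2/3 stops brighter. Offset with the aperture: f/7.1 → f/8 → f/9 → f/10 → f/11 → f/13 → f/14 → f/16 → f/18 → f/20 → f/22 → f/25.

f/25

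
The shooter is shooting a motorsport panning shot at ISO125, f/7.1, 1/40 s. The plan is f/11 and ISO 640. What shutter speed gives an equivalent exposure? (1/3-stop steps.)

Aperture: f/7.1 → f/8 → f/9 → f/10 → f/11 — 1 1/3 stops stopped down (darker).
ISO: 125 → 160 → 200 → 250 → 320 → 400 → 500 → 640 — 2 1/3 stops raised (brighter).
Net change so far: 1 stop brighter. Offset with the shutter speed: 1/40 → 1/50 → 1/60 → 1/80.

1/80s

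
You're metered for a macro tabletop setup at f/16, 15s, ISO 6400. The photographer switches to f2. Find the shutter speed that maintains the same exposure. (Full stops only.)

1/4s

Aperture: f/16 → f/11 → f/8 → f/5.6 → f/4 → f/2.8 → f/2 — 6 stops opened up (brighter).
Need 6 stops darker from the shutter speed: 15 → 8 → 4 → 2 → 1 → 1/2 → 1/4.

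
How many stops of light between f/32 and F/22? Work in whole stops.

1 stop

f/32 → f/22 — count the steps: 1 stop.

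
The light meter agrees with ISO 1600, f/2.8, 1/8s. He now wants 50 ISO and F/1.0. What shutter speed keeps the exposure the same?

ISO: 1600 → 800 → 400 → 200 → 100 → 50 — 5 stops lower (darker).
Aperture: f/2.8 → f/2 → f/1.4 → f/1.0 — 3 stops opened up (brighter).
Net change so far: 2 stops darker. Offset with the shutter speed: 1/8 → 1/4 → 1/2.

1/2s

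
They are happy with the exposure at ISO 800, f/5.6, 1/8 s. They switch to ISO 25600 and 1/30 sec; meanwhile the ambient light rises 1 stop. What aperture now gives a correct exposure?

f/22

Scene light: 1 stop brighter.
ISO: 800 → 1600 → 3200 → 6400 → 12800 → 25600 — 5 stops higher (brighter).
Shutter speed: 1/8 → 1/15 → 1/30 — 2 stops faster (darker).
Net so far: 4 stops brighter. Aperture: f/5.6 → f/8 → f/11 → f/16 → f/22.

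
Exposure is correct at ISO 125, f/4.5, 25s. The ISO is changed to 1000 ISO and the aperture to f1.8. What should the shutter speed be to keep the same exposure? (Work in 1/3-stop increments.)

0.5 s

ISO: 125 → 160 → 200 → 250 → 320 → 400 → 500 → 640 → 800 → 1000 — 3 stops raised (brighter).
Aperture: f/4.5 → f/4 → f/3.5 → f/3.2 → f/2.8 → f/2.5 → f/2.2 → f/2 → f/1.8 — 2 2/3 stops wider (brighter).
Net change so far: 5 2/3 stops brighter. Offset with the shutter speed: 25 → 20 → 15 → 13 → 10 → 8 → 6 → 5 → 4 → 3.2 → 2.5 → 2 → 1.6 → 1.3 → 1 → 0.8 → 0.6 → 0.5.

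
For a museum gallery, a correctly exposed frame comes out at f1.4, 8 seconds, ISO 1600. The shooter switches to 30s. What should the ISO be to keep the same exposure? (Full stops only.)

Shutter speed: 8 → 15 → 30 — 2 stops slower (brighter).
Need 2 stops darker from the ISO: 1600 → 800 → 400.

ISO 400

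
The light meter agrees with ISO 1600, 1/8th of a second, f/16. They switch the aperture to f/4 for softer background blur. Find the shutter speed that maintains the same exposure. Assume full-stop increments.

Aperture: f/16 → f/11 → f/8 → f/5.6 → f/4 — 4 stops wider (brighter).
Need 4 stops darker from the shutter speed: 1/8 → 1/15 → 1/30 → 1/60 → 1/125.

1/125s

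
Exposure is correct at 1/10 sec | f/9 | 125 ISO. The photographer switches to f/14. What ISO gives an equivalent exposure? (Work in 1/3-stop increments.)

ISO 320

Aperture: f/9 → f/10 → f/11 → f/13 → f/14 — 1 1/3 stops narrower (darker).
Need 1 1/3 stops brighter from the ISO: 125 → 160 → 200 → 250 → 320.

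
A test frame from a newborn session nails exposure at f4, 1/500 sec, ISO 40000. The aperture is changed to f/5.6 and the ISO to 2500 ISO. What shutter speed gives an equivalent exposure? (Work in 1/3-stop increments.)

Aperture: f/4 → f/4.5 → f/5 → f/5.6 — 1 stop smaller aperture (darker).
ISO: 40000 → 32000 → 25600 → 20000 → 16000 → 12800 → 10000 → 8000 → 6400 → 5000 → 4000 → 3200 → 2500 — 4 stops lower (darker).
Net change so far: 5 stops darker. Offset with the shutter speed: 1/500 → 1/400 → 1/320 → 1/250 → 1/200 → 1/160 → 1/125 → 1/100 → 1/80 → 1/60 → 1/50 → 1/40 → 1/30 → 1/25 → 1/20 → 1/15.

1/15s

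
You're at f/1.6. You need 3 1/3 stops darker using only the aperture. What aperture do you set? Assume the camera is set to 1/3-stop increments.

f/5

Aperture: f/1.6 → f/1.8 → f/2 → f/2.2 → f/2.5 → f/2.8 → f/3.2 → f/3.5 → f/4 → f/4.5 → f/5 — 3 1/3 stops stopped down (darker).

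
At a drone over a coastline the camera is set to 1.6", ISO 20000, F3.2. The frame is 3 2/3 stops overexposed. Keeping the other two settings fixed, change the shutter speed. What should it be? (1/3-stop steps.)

Overexposed by 3 2/3 stops → need 3 2/3 stops darker.
Shutter speed: 1.6 → 1.3 → 1 → 0.8 → 0.6 → 0.5 → 0.4 → 0.3 → 1/4 → 1/5 → 1/6 → 1/8.

1/8s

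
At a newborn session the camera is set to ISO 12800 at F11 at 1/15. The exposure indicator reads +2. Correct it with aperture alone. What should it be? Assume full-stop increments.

Overexposed by 2 stops → need 2 stops darker.
Aperture: f/11 → f/16 → f/22.

f/22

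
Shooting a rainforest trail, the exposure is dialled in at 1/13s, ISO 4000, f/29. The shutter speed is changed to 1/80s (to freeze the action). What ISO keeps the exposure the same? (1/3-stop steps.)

Shutter speed: 1/13 → 1/15 → 1/20 → 1/25 → 1/30 → 1/40 → 1/50 → 1/60 → 1/80 — 2 2/3 stops faster (darker).
Need 2 2/3 stops brighter from the ISO: 4000 → 5000 → 6400 → 8000 → 10000 → 12800 → 16000 → 20000 → 25600.

ISO 25600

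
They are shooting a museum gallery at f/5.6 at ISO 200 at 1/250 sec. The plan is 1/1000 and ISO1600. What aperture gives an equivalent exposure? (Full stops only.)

Shutter speed: 1/250 → 1/500 → 1/1000 — 2 stops shorter (darker).
ISO: 200 → 400 → 800 → 1600 — 3 stops higher (brighter).
Net change so far: 1 stop brighter. Offset with the aperture: f/5.6 → f/8.

f/8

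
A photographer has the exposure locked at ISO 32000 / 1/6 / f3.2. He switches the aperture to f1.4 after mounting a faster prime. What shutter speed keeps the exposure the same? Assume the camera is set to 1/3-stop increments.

Aperture: f/3.2 → f/2.8 → f/2.5 → f/2.2 → f/2 → f/1.8 → f/1.6 → f/1.4 — 2 1/3 stops wider (brighter).
Need 2 1/3 stops darker from the shutter speed: 1/6 → 1/8 → 1/10 → 1/13 → 1/15 → 1/20 → 1/25 → 1/30.

1/30s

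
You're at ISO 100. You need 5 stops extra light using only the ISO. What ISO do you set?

ISO: 100 → 200 → 400 → 800 → 1600 → 3200 — 5 stops higher (brighter).

ISO 3200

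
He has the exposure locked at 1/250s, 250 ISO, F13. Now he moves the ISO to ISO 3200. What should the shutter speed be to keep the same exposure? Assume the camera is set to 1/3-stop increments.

ISO: 250 → 320 → 400 → 500 → 640 → 800 → 1000 → 1250 → 1600 → 2000 → 2500 → 3200 — 3 2/3 stops raised (brighter).
Need 3 2/3 stops darker from the shutter speed: 1/250 → 1/320 → 1/400 → 1/500 → 1/640 → 1/800 → 1/1000 → 1/1250 → 1/1600 → 1/2000 → 1/2500 → 1/3200.

1/3200s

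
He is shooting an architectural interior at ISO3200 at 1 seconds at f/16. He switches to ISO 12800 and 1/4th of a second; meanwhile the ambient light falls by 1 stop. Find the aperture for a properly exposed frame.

Scene light: 1 stop darker.
ISO: 3200 → 6400 → 12800 — 2 stops higher (brighter).
Shutter speed: 1 → 1/2 → 1/4 — 2 stops faster (darker).
Net so far: 1 stop darker. Aperture: f/16 → f/11.

f/11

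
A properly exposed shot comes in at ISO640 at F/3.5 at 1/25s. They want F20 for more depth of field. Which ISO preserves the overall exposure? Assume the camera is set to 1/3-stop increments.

ISO 20000

Aperture: f/3.5 → f/4 → f/4.5 → f/5 → f/5.6 → f/6.3 → f/7.1 → f/8 → f/9 → f/10 → f/11 → f/13 → f/14 → f/16 → f/18 → f/20 — 5 stops stopped down (darker).
Need 5 stops brighter from the ISO: 640 → 800 → 1000 → 1250 → 1600 → 2000 → 2500 → 3200 → 4000 → 5000 → 6400 → 8000 → 10000 → 12800 → 16000 → 20000.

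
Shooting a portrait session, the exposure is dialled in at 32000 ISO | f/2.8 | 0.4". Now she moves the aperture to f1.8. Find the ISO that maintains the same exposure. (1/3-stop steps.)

ISO 12800

Aperture: f/2.8 → f/2.5 → f/2.2 → f/2 → f/1.8 — 1 1/3 stops wider (brighter).
Need 1 1/3 stops darker from the ISO: 32000 → 25600 → 20000 → 16000 → 12800.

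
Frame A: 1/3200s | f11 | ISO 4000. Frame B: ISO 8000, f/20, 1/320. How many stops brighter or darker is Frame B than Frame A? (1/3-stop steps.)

Aperture: f/11 → f/13 → f/14 → f/16 → f/18 → f/20 — 1 2/3 stops narrower (darker).
Shutter speed: 1/3200 → 1/2500 → 1/2000 → 1/1600 → 1/1250 → 1/1000 → 1/800 → 1/640 → 1/500 → 1/400 → 1/320 — 3 1/3 stops longer (brighter).
ISO: 4000 → 5000 → 6400 → 8000 — 1 stop raised (brighter).
Net: −1 2/3 +3 1/3 +1 = +2 2/3 stops.

2 2/3 stops brighter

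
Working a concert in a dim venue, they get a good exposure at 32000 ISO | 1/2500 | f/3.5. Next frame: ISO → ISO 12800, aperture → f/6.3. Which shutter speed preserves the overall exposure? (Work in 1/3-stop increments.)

1/320s

ISO: 32000 → 25600 → 20000 → 16000 → 12800 — 1 1/3 stops lower (darker).
Aperture: f/3.5 → f/4 → f/4.5 → f/5 → f/5.6 → f/6.3 — 1 2/3 stops smaller aperture (darker).
Net change so far: 3 stops darker. Offset with the shutter speed: 1/2500 → 1/2000 → 1/1600 → 1/1250 → 1/1000 → 1/800 → 1/640 → 1/500 → 1/400 → 1/320.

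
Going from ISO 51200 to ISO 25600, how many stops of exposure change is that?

1 stop

51200 → 25600 — count the steps: 1 stop.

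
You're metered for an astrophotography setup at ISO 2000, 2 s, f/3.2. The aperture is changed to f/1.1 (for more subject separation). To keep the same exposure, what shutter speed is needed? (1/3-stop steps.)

Aperture: f/3.2 → f/2.8 → f/2.5 → f/2.2 → f/2 → f/1.8 → f/1.6 → f/1.4 → f/1.2 → f/1.1 — 3 stops wider (brighter).
Need 3 stops darker from the shutter speed: 2 → 1.6 → 1.3 → 1 → 0.8 → 0.6 → 0.5 → 0.4 → 0.3 → 1/4.

1/4s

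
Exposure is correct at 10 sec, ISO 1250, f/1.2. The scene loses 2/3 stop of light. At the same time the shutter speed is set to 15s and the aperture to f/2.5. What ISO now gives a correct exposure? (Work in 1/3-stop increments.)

Scene light: 2/3 stop darker.
Shutter speed: 10 → 13 → 15 — 2/3 stop slower (brighter).
Aperture: f/1.2 → f/1.4 → f/1.6 → f/1.8 → f/2 → f/2.2 → f/2.5 — 2 stops narrower (darker).
Net so far: 2 stops darker. ISO: 1250 → 1600 → 2000 → 2500 → 3200 → 4000 → 5000.

ISO 5000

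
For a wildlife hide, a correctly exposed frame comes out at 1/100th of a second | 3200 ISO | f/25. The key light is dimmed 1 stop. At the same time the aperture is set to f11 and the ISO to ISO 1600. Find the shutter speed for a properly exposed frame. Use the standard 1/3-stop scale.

1/125s

Scene light: 1 stop darker.
Aperture: f/25 → f/22 → f/20 → f/18 → f/16 → f/14 → f/13 → f/11 — 2 1/3 stops opened up (brighter).
ISO: 3200 → 2500 → 2000 → 1600 — 1 stop lower (darker).
Net so far: 1/3 stop brighter. Shutter speed: 1/100 → 1/125.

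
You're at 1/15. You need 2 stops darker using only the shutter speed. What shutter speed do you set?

Shutter speed: 1/15 → 1/30 → 1/60 — 2 stops faster (darker).

1/60s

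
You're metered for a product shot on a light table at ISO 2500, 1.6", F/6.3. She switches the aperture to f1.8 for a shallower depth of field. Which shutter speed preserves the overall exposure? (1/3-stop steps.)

1/8s

Aperture: f/6.3 → f/5.6 → f/5 → f/4.5 → f/4 → f/3.5 → f/3.2 → f/2.8 → f/2.5 → f/2.2 → f/2 → f/1.8 — 3 2/3 stops wider (brighter).
Need 3 2/3 stops darker from the shutter speed: 1.6 → 1.3 → 1 → 0.8 → 0.6 → 0.5 → 0.4 → 0.3 → 1/4 → 1/5 → 1/6 → 1/8.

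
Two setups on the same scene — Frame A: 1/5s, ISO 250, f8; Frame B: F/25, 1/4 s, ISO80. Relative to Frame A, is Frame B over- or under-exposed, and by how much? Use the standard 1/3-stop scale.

4 2/3 stops darker

Aperture: f/8 → f/9 → f/10 → f/11 → f/13 → f/14 → f/16 → f/18 → f/20 → f/22 → f/25 — 3 1/3 stops narrower (darker).
Shutter speed: 1/5 → 1/4 — 1/3 stop longer (brighter).
ISO: 250 → 200 → 160 → 125 → 100 → 80 — 1 2/3 stops lower (darker).
Net: −3 1/3 +1/3 −1 2/3 = −4 2/3 stops.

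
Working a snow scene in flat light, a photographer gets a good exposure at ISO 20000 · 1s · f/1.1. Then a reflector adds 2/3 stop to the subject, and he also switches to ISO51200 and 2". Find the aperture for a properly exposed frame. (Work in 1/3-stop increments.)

Scene light: 2/3 stop brighter.
ISO: 20000 → 25600 → 32000 → 40000 → 51200 — 1 1/3 stops higher (brighter).
Shutter speed: 1 → 1.3 → 1.6 → 2 — 1 stop slower (brighter).
Net so far: 3 stops brighter. Aperture: f/1.1 → f/1.2 → f/1.4 → f/1.6 → f/1.8 → f/2 → f/2.2 → f/2.5 → f/2.8 → f/3.2.

f/3.2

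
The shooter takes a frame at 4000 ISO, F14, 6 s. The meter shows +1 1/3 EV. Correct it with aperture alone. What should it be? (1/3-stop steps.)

f/22

Overexposed by 1 1/3 stops → need 1 1/3 stops darker.
Aperture: f/14 → f/16 → f/18 → f/20 → f/22.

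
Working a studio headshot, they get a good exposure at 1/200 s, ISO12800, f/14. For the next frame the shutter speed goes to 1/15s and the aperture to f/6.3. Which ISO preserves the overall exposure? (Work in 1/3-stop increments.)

Shutter speed: 1/200 → 1/160 → 1/125 → 1/100 → 1/80 → 1/60 → 1/50 → 1/40 → 1/30 → 1/25 → 1/20 → 1/15 — 3 2/3 stops slower (brighter).
Aperture: f/14 → f/13 → f/11 → f/10 → f/9 → f/8 → f/7.1 → f/6.3 — 2 1/3 stops opened up (brighter).
Net change so far: 6 stops brighter. Offset with the ISO: 12800 → 10000 → 8000 → 6400 → 5000 → 4000 → 3200 → 2500 → 2000 → 1600 → 1250 → 1000 → 800 → 640 → 500 → 400 → 320 → 250 → 200.

ISO 200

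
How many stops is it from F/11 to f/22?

2 stops

f/11 → f/16 → f/22 — count the steps: 2 stops.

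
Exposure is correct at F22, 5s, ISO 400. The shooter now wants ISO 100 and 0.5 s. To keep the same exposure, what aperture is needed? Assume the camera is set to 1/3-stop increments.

f/3.5

ISO: 400 → 320 → 250 → 200 → 160 → 125 → 100 — 2 stops dropped (darker).
Shutter speed: 5 → 4 → 3.2 → 2.5 → 2 → 1.6 → 1.3 → 1 → 0.8 → 0.6 → 0.5 — 3 1/3 stops shorter (darker).
Net change so far: 5 1/3 stops darker. Offset with the aperture: f/22 → f/20 → f/18 → f/16 → f/14 → f/13 → f/11 → f/10 → f/9 → f/8 → f/7.1 → f/6.3 → f/5.6 → f/5 → f/4.5 → f/4 → f/3.5.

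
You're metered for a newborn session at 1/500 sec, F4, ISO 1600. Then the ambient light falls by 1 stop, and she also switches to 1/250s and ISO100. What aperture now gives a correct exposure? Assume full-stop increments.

Scene light: 1 stop darker.
Shutter speed: 1/500 → 1/250 — 1 stop longer (brighter).
ISO: 1600 → 800 → 400 → 200 → 100 — 4 stops lower (darker).
Net so far: 4 stops darker. Aperture: f/4 → f/2.8 → f/2 → f/1.4 → f/1.0.

f/1.0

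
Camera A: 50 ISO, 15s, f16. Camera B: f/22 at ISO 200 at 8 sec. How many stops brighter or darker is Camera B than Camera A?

Aperture: f/16 → f/22 — 1 stop narrower (darker).
Shutter speed: 15 → 8 — 1 stop shorter (darker).
ISO: 50 → 100 → 200 — 2 stops raised (brighter).
Net: −1 −1 +2 = 0 stops.

same exposure (0 stops)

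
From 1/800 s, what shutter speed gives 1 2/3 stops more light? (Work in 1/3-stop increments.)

Shutter speed: 1/800 → 1/640 → 1/500 → 1/400 → 1/320 → 1/250 — 1 2/3 stops longer (brighter).

1/250s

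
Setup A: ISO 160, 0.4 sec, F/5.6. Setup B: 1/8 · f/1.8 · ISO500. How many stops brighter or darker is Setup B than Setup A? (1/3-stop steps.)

Aperture: f/5.6 → f/5 → f/4.5 → f/4 → f/3.5 → f/3.2 → f/2.8 → f/2.5 → f/2.2 → f/2 → f/1.8 — 3 1/3 stops larger aperture (brighter).
Shutter speed: 0.4 → 0.3 → 1/4 → 1/5 → 1/6 → 1/8 — 1 2/3 stops faster (darker).
ISO: 160 → 200 → 250 → 320 → 400 → 500 — 1 2/3 stops raised (brighter).
Net: +3 1/3 −1 2/3 +1 2/3 = +3 1/3 stops.

3 1/3 stops brighter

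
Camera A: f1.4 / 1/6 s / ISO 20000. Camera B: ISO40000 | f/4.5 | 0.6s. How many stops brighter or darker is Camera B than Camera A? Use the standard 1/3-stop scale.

Aperture: f/1.4 → f/1.6 → f/1.8 → f/2 → f/2.2 → f/2.5 → f/2.8 → f/3.2 → f/3.5 → f/4 → f/4.5 — 3 1/3 stops smaller aperture (darker).
Shutter speed: 1/6 → 1/5 → 1/4 → 0.3 → 0.4 → 0.5 → 0.6 — 2 stops slower (brighter).
ISO: 20000 → 25600 → 32000 → 40000 — 1 stop raised (brighter).
Net: −3 1/3 +2 +1 = −1/3 stops.

1/3 stop darker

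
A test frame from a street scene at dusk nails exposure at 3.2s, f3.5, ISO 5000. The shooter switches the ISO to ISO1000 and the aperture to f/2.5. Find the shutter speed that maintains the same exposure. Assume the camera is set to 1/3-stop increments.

ISO: 5000 → 4000 → 3200 → 2500 → 2000 → 1600 → 1250 → 1000 — 2 1/3 stops dropped (darker).
Aperture: f/3.5 → f/3.2 → f/2.8 → f/2.5 — 1 stop wider (brighter).
Net change so far: 1 1/3 stops darker. Offset with the shutter speed: 3.2 → 4 → 5 → 6 → 8.

8 s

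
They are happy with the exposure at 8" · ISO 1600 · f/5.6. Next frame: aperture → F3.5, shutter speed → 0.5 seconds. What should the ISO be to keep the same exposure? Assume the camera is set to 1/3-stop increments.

Aperture: f/5.6 → f/5 → f/4.5 → f/4 → f/3.5 — 1 1/3 stops larger aperture (brighter).
Shutter speed: 8 → 6 → 5 → 4 → 3.2 → 2.5 → 2 → 1.6 → 1.3 → 1 → 0.8 → 0.6 → 0.5 — 4 stops shorter (darker).
Net change so far: 2 2/3 stops darker. Offset with the ISO: 1600 → 2000 → 2500 → 3200 → 4000 → 5000 → 6400 → 8000 → 10000.

ISO 10000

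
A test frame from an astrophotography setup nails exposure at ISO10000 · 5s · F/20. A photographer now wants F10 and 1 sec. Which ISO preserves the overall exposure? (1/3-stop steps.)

ISO 12800

Aperture: f/20 → f/18 → f/16 → f/14 → f/13 → f/11 → f/10 — 2 stops larger aperture (brighter).
Shutter speed: 5 → 4 → 3.2 → 2.5 → 2 → 1.6 → 1.3 → 1 — 2 1/3 stops shorter (darker).
Net change so far: 1/3 stop darker. Offset with the ISO: 10000 → 12800.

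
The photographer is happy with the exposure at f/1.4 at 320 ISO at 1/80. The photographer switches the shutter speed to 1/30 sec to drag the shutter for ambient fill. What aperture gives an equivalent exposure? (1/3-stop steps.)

f/2.2

Shutter speed: 1/80 → 1/60 → 1/50 → 1/40 → 1/30 — 1 1/3 stops slower (brighter).
Need 1 1/3 stops darker from the aperture: f/1.4 → f/1.6 → f/1.8 → f/2 → f/2.2.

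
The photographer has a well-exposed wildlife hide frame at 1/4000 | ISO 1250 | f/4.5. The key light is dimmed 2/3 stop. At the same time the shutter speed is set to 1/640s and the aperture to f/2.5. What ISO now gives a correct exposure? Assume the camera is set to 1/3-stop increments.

ISO 100

Scene light: 2/3 stop darker.
Shutter speed: 1/4000 → 1/3200 → 1/2500 → 1/2000 → 1/1600 → 1/1250 → 1/1000 → 1/800 → 1/640 — 2 2/3 stops longer (brighter).
Aperture: f/4.5 → f/4 → f/3.5 → f/3.2 → f/2.8 → f/2.5 — 1 2/3 stops larger aperture (brighter).
Net so far: 3 2/3 stops brighter. ISO: 1250 → 1000 → 800 → 640 → 500 → 400 → 320 → 250 → 200 → 160 → 125 → 100.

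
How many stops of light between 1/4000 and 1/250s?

4 stops

1/4000 → 1/2000 → 1/1000 → 1/500 → 1/250 — count the steps: 4 stops.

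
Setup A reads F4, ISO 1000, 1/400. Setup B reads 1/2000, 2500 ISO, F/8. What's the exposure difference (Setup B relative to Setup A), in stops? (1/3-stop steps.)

Aperture: f/4 → f/4.5 → f/5 → f/5.6 → f/6.3 → f/7.1 → f/8 — 2 stops smaller aperture (darker).
Shutter speed: 1/400 → 1/500 → 1/640 → 1/800 → 1/1000 → 1/1250 → 1/1600 → 1/2000 — 2 1/3 stops shorter (darker).
ISO: 1000 → 1250 → 1600 → 2000 → 2500 — 1 1/3 stops higher (brighter).
Net: −2 −2 1/3 +1 1/3 = −3 stops.

3 stops darker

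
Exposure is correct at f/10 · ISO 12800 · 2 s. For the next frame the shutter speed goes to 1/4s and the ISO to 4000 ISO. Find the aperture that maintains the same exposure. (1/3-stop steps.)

Shutter speed: 2 → 1.6 → 1.3 → 1 → 0.8 → 0.6 → 0.5 → 0.4 → 0.3 → 1/4 — 3 stops shorter (darker).
ISO: 12800 → 10000 → 8000 → 6400 → 5000 → 4000 — 1 2/3 stops dropped (darker).
Net change so far: 4 2/3 stops darker. Offset with the aperture: f/10 → f/9 → f/8 → f/7.1 → f/6.3 → f/5.6 → f/5 → f/4.5 → f/4 → f/3.5 → f/3.2 → f/2.8 → f/2.5 → f/2.2 → f/2.

f/2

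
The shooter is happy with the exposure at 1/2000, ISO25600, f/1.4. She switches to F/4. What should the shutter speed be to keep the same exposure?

1/250s

Aperture: f/1.4 → f/2 → f/2.8 → f/4 — 3 stops narrower (darker).
Need 3 stops brighter from the shutter speed: 1/2000 → 1/1000 → 1/500 → 1/250.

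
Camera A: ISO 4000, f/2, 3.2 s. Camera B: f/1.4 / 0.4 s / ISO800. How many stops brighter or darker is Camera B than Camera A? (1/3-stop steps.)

4 1/3 stops darker

Aperture: f/2 → f/1.8 → f/1.6 → f/1.4 — 1 stop wider (brighter).
Shutter speed: 3.2 → 2.5 → 2 → 1.6 → 1.3 → 1 → 0.8 → 0.6 → 0.5 → 0.4 — 3 stops faster (darker).
ISO: 4000 → 3200 → 2500 → 2000 → 1600 → 1250 → 1000 → 800 — 2 1/3 stops lower (darker).
Net: +1 −3 −2 1/3 = −4 1/3 stops.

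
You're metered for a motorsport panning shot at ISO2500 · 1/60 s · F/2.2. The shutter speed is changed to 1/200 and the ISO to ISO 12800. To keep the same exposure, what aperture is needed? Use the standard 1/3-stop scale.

Shutter speed: 1/60 → 1/80 → 1/100 → 1/125 → 1/160 → 1/200 — 1 2/3 stops shorter (darker).
ISO: 2500 → 3200 → 4000 → 5000 → 6400 → 8000 → 10000 → 12800 — 2 1/3 stops raised (brighter).
Net change so far: 2/3 stop brighter. Offset with the aperture: f/2.2 → f/2.5 → f/2.8.

f/2.8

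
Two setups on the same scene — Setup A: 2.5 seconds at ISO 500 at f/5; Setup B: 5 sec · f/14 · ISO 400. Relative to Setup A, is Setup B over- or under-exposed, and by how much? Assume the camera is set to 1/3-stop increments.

Aperture: f/5 → f/5.6 → f/6.3 → f/7.1 → f/8 → f/9 → f/10 → f/11 → f/13 → f/14 — 3 stops stopped down (darker).
Shutter speed: 2.5 → 3.2 → 4 → 5 — 1 stop longer (brighter).
ISO: 500 → 400 — 1/3 stop dropped (darker).
Net: −3 +1 −1/3 = −2 1/3 stops.

2 1/3 stops darker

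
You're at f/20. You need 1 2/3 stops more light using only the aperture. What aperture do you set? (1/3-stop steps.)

Aperture: f/20 → f/18 → f/16 → f/14 → f/13 → f/11 — 1 2/3 stops wider (brighter).

f/11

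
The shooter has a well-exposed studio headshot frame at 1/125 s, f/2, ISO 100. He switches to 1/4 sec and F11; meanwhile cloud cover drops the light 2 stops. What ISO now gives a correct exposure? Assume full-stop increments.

Scene light: 2 stops darker.
Shutter speed: 1/125 → 1/60 → 1/30 → 1/15 → 1/8 → 1/4 — 5 stops slower (brighter).
Aperture: f/2 → f/2.8 → f/4 → f/5.6 → f/8 → f/11 — 5 stops smaller aperture (darker).
Net so far: 2 stops darker. ISO: 100 → 200 → 400.

ISO 400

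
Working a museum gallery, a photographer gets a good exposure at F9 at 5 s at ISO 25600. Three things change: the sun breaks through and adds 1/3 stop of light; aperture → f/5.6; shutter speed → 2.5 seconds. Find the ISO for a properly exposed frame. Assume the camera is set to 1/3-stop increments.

ISO 16000

Scene light: 1/3 stop brighter.
Aperture: f/9 → f/8 → f/7.1 → f/6.3 → f/5.6 — 1 1/3 stops larger aperture (brighter).
Shutter speed: 5 → 4 → 3.2 → 2.5 — 1 stop shorter (darker).
Net so far: 2/3 stop brighter. ISO: 25600 → 20000 → 16000.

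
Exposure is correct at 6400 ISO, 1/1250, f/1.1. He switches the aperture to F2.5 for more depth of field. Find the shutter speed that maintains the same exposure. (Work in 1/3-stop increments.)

Aperture: f/1.1 → f/1.2 → f/1.4 → f/1.6 → f/1.8 → f/2 → f/2.2 → f/2.5 — 2 1/3 stops smaller aperture (darker).
Need 2 1/3 stops brighter from the shutter speed: 1/1250 → 1/1000 → 1/800 → 1/640 → 1/500 → 1/400 → 1/320 → 1/250.

1/250s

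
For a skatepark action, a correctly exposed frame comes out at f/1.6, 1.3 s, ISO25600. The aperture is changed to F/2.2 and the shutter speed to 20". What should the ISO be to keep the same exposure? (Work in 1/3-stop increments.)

Aperture: f/1.6 → f/1.8 → f/2 → f/2.2 — 1 stop narrower (darker).
Shutter speed: 1.3 → 1.6 → 2 → 2.5 → 3.2 → 4 → 5 → 6 → 8 → 10 → 13 → 15 → 20 — 4 stops longer (brighter).
Net change so far: 3 stops brighter. Offset with the ISO: 25600 → 20000 → 16000 → 12800 → 10000 → 8000 → 6400 → 5000 → 4000 → 3200.

ISO 3200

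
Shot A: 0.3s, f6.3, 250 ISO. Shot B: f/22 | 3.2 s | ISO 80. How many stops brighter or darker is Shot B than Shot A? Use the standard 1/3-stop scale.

2 stops darker

Aperture: f/6.3 → f/7.1 → f/8 → f/9 → f/10 → f/11 → f/13 → f/14 → f/16 → f/18 → f/20 → f/22 — 3 2/3 stops smaller aperture (darker).
Shutter speed: 0.3 → 0.4 → 0.5 → 0.6 → 0.8 → 1 → 1.3 → 1.6 → 2 → 2.5 → 3.2 — 3 1/3 stops slower (brighter).
ISO: 250 → 200 → 160 → 125 → 100 → 80 — 1 2/3 stops dropped (darker).
Net: −3 2/3 +3 1/3 −1 2/3 = −2 stops.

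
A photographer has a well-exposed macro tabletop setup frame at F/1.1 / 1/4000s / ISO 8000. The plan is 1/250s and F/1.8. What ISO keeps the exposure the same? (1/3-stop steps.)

ISO 1250

Shutter speed: 1/4000 → 1/3200 → 1/2500 → 1/2000 → 1/1600 → 1/1250 → 1/1000 → 1/800 → 1/640 → 1/500 → 1/400 → 1/320 → 1/250 — 4 stops slower (brighter).
Aperture: f/1.1 → f/1.2 → f/1.4 → f/1.6 → f/1.8 — 1 1/3 stops stopped down (darker).
Net change so far: 2 2/3 stops brighter. Offset with the ISO: 8000 → 6400 → 5000 → 4000 → 3200 → 2500 → 2000 → 1600 → 1250.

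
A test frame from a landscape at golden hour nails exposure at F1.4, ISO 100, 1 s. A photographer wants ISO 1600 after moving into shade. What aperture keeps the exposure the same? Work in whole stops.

f/5.6

ISO: 100 → 200 → 400 → 800 → 1600 — 4 stops raised (brighter).
Need 4 stops darker from the aperture: f/1.4 → f/2 → f/2.8 → f/4 → f/5.6.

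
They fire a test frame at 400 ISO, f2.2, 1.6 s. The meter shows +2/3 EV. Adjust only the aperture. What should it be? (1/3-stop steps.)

f/2.8

Overexposed by 2/3 stop → need 2/3 stop darker.
Aperture: f/2.2 → f/2.5 → f/2.8.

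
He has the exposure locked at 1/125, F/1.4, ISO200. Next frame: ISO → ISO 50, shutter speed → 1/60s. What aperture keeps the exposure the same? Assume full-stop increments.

ISO: 200 → 100 → 50 — 2 stops dropped (darker).
Shutter speed: 1/125 → 1/60 — 1 stop slower (brighter).
Net change so far: 1 stop darker. Offset with the aperture: f/1.4 → f/1.0.

f/1.0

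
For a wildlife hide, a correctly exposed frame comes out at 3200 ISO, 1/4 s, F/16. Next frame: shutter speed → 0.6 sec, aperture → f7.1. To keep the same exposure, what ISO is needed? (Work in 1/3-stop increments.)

ISO 250

Shutter speed: 1/4 → 0.3 → 0.4 → 0.5 → 0.6 — 1 1/3 stops longer (brighter).
Aperture: f/16 → f/14 → f/13 → f/11 → f/10 → f/9 → f/8 → f/7.1 — 2 1/3 stops larger aperture (brighter).
Net change so far: 3 2/3 stops brighter. Offset with the ISO: 3200 → 2500 → 2000 → 1600 → 1250 → 1000 → 800 → 640 → 500 → 400 → 320 → 250.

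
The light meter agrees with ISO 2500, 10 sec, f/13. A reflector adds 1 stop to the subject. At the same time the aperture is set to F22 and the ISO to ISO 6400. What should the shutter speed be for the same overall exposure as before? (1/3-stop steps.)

Scene light: 1 stop brighter.
Aperture: f/13 → f/14 → f/16 → f/18 → f/20 → f/22 — 1 2/3 stops smaller aperture (darker).
ISO: 2500 → 3200 → 4000 → 5000 → 6400 — 1 1/3 stops raised (brighter).
Net so far: 2/3 stop brighter. Shutter speed: 10 → 8 → 6.

6 s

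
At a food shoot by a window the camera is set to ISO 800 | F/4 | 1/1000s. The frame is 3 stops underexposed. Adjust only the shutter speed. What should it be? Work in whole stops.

1/125s

Underexposed by 3 stops → need 3 stops brighter.
Shutter speed: 1/1000 → 1/500 → 1/250 → 1/125.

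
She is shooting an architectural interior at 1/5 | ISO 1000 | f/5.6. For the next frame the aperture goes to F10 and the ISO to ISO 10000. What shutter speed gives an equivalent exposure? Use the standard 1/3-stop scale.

1/15s

Aperture: f/5.6 → f/6.3 → f/7.1 → f/8 → f/9 → f/10 — 1 2/3 stops stopped down (darker).
ISO: 1000 → 1250 → 1600 → 2000 → 2500 → 3200 → 4000 → 5000 → 6400 → 8000 → 10000 — 3 1/3 stops higher (brighter).
Net change so far: 1 2/3 stops brighter. Offset with the shutter speed: 1/5 → 1/6 → 1/8 → 1/10 → 1/13 → 1/15.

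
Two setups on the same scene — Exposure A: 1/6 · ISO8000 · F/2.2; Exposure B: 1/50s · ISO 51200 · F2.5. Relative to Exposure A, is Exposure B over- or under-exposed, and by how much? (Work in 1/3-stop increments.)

2/3 stop darker

Aperture: f/2.2 → f/2.5 — 1/3 stop narrower (darker).
Shutter speed: 1/6 → 1/8 → 1/10 → 1/13 → 1/15 → 1/20 → 1/25 → 1/30 → 1/40 → 1/50 — 3 stops faster (darker).
ISO: 8000 → 10000 → 12800 → 16000 → 20000 → 25600 → 32000 → 40000 → 51200 — 2 2/3 stops raised (brighter).
Net: −1/3 −3 +2 2/3 = −2/3 stops.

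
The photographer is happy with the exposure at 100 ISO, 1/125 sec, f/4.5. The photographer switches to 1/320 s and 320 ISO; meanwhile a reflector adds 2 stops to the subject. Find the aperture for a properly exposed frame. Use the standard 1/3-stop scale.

f/10

Scene light: 2 stops brighter.
Shutter speed: 1/125 → 1/160 → 1/200 → 1/250 → 1/320 — 1 1/3 stops shorter (darker).
ISO: 100 → 125 → 160 → 200 → 250 → 320 — 1 2/3 stops higher (brighter).
Net so far: 2 1/3 stops brighter. Aperture: f/4.5 → f/5 → f/5.6 → f/6.3 → f/7.1 → f/8 → f/9 → f/10.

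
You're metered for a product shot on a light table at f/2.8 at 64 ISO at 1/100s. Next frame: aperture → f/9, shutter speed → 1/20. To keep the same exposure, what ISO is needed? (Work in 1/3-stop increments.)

ISO 125

Aperture: f/2.8 → f/3.2 → f/3.5 → f/4 → f/4.5 → f/5 → f/5.6 → f/6.3 → f/7.1 → f/8 → f/9 — 3 1/3 stops narrower (darker).
Shutter speed: 1/100 → 1/80 → 1/60 → 1/50 → 1/40 → 1/30 → 1/25 → 1/20 — 2 1/3 stops slower (brighter).
Net change so far: 1 stop darker. Offset with the ISO: 64 → 80 → 100 → 125.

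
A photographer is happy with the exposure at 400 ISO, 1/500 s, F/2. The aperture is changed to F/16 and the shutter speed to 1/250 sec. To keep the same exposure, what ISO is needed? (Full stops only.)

Aperture: f/2 → f/2.8 → f/4 → f/5.6 → f/8 → f/11 → f/16 — 6 stops stopped down (darker).
Shutter speed: 1/500 → 1/250 — 1 stop slower (brighter).
Net change so far: 5 stops darker. Offset with the ISO: 400 → 800 → 1600 → 3200 → 6400 → 12800.

ISO 12800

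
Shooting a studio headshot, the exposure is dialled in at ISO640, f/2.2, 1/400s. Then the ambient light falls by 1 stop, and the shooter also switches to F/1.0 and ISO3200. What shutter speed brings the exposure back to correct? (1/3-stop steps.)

Scene light: 1 stop darker.
Aperture: f/2.2 → f/2 → f/1.8 → f/1.6 → f/1.4 → f/1.2 → f/1.1 → f/1.0 — 2 1/3 stops opened up (brighter).
ISO: 640 → 800 → 1000 → 1250 → 1600 → 2000 → 2500 → 3200 — 2 1/3 stops higher (brighter).
Net so far: 3 2/3 stops brighter. Shutter speed: 1/400 → 1/500 → 1/640 → 1/800 → 1/1000 → 1/1250 → 1/1600 → 1/2000 → 1/2500 → 1/3200 → 1/4000 → 1/5000.

1/5000s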